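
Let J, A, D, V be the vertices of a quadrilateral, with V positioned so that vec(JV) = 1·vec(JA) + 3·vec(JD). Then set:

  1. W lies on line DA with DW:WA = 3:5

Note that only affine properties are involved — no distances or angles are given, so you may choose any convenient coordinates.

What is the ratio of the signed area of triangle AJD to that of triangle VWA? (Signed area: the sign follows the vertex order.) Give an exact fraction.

[AJD]:[VWA] = -8/15

Work in coordinates with J = (0, 0), A = (1, 0), D = (0, 1), V = (1, 3).
1. W lies on line DA with DW:WA = 3:5 ⇒ W = (3/8, 5/8)
2·[AJD] = -1, 2·[VWA] = 15/8
[AJD]:[VWA] = -1:15/8 = -8/15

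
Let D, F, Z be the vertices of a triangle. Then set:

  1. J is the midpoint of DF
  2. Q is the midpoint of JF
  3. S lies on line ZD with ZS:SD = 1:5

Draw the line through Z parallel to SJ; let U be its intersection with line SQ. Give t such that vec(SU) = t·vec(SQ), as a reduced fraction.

Work in coordinates with D = (0, 0), F = (1, 0), Z = (0, 1).
1. J is the midpoint of DF ⇒ J = (1/2, 0)
2. Q is the midpoint of JF ⇒ Q = (3/4, 0)
3. S lies on line ZD with ZS:SD = 1:5 ⇒ S = (0, 5/6)
through Z parallel to SJ: direction (1/2, -5/6); meets SQ at U = (3/10, 1/2)
U = S + t·(Q−S) with t = 2/5

t = 2/5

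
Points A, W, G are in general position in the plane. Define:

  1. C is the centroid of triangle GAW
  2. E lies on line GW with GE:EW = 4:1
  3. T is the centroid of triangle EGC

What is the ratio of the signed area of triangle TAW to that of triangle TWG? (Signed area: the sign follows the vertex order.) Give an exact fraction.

[TAW]:[TWG] = 23/5

Set A = (0, 0), W = (1, 0), G = (0, 1); any affine frame gives the same invariant.
1. C is the centroid of triangle GAW ⇒ C = (1/3, 1/3)
2. E lies on line GW with GE:EW = 4:1 ⇒ E = (4/5, 1/5)
3. T is the centroid of triangle EGC ⇒ T = (17/45, 23/45)
2·[TAW] = 23/45, 2·[TWG] = 1/9
[TAW]:[TWG] = 23/45:1/9 = 23/5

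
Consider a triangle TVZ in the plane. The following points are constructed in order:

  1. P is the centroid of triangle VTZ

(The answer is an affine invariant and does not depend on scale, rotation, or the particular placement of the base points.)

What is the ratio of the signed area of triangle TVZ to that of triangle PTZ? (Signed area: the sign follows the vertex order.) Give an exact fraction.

[TVZ]:[PTZ] = -3

Assign T = (0, 0), V = (1, 0), Z = (0, 1) — the answer is frame-independent, so this choice is without loss of generality.
1. P is the centroid of triangle VTZ ⇒ P = (1/3, 1/3)
2·[TVZ] = 1, 2·[PTZ] = -1/3
[TVZ]:[PTZ] = 1:-1/3 = -3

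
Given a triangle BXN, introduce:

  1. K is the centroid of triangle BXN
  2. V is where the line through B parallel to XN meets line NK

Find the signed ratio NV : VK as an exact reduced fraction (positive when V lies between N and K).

NV:VK = -3/2

Choose coordinates B = (0, 0), X = (1, 0), N = (0, 1).
1. K is the centroid of triangle BXN ⇒ K = (1/3, 1/3)
2. V is where the line through B parallel to XN meets line NK ⇒ V = (1, -1)
V = N + t·(K−N) with t = 3, so NV:VK = t:(1−t) = 3:-2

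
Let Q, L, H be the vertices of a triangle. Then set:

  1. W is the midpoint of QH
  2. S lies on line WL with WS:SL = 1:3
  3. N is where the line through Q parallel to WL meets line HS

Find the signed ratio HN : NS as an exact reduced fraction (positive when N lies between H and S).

Set Q = (0, 0), L = (1, 0), H = (0, 1); any affine frame gives the same invariant.
1. W is the midpoint of QH ⇒ W = (0, 1/2)
2. S lies on line WL with WS:SL = 1:3 ⇒ S = (1/4, 3/8)
3. N is where the line through Q parallel to WL meets line HS ⇒ N = (1/2, -1/4)
N = H + t·(S−H) with t = 2, so HN:NS = t:(1−t) = 2:-1

HN:NS = -2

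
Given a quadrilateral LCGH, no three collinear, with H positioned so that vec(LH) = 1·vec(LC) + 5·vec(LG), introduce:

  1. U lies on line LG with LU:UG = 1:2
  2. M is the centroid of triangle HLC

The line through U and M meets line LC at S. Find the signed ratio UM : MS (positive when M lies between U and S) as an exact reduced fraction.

UM:MS = -4/5

Choose coordinates L = (0, 0), C = (1, 0), G = (0, 1), H = (1, 5).
1. U lies on line LG with LU:UG = 1:2 ⇒ U = (0, 1/3)
2. M is the centroid of triangle HLC ⇒ M = (2/3, 5/3)
line UM meets LC at S = (-1/6, 0)
M = U + t·(S−U) with t = -4, so UM:MS = -4:5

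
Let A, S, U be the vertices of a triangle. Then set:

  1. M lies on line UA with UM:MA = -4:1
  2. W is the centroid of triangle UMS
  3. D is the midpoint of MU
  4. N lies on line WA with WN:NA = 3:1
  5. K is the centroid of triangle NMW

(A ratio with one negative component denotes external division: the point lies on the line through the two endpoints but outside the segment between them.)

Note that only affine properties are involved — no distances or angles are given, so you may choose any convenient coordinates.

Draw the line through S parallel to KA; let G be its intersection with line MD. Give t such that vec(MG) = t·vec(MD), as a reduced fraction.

Work in coordinates with A = (0, 0), S = (1, 0), U = (0, 1).
1. M lies on line UA with UM:MA = -4:1 ⇒ M = (0, -1/3)
2. W is the centroid of triangle UMS ⇒ W = (1/3, 2/9)
3. D is the midpoint of MU ⇒ D = (0, 1/3)
4. N lies on line WA with WN:NA = 3:1 ⇒ N = (1/12, 1/18)
5. K is the centroid of triangle NMW ⇒ K = (5/36, -1/54)
through S parallel to KA: direction (-5/36, 1/54); meets MD at G = (0, 2/15)
G = M + t·(D−M) with t = 7/10

t = 7/10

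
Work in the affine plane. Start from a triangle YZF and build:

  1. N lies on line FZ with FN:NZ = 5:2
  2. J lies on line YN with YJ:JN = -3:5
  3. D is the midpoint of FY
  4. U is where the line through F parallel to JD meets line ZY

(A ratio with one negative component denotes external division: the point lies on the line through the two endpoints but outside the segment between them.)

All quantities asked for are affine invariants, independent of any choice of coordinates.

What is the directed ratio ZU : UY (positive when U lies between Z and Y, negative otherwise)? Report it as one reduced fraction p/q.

Choose coordinates Y = (0, 0), Z = (1, 0), F = (0, 1).
1. N lies on line FZ with FN:NZ = 5:2 ⇒ N = (5/7, 2/7)
2. J lies on line YN with YJ:JN = -3:5 ⇒ J = (-15/14, -3/7)
3. D is the midpoint of FY ⇒ D = (0, 1/2)
4. U is where the line through F parallel to JD meets line ZY ⇒ U = (-15/13, 0)
U = Z + t·(Y−Z) with t = 28/13, so ZU:UY = t:(1−t) = 28/13:-15/13

ZU:UY = -28/15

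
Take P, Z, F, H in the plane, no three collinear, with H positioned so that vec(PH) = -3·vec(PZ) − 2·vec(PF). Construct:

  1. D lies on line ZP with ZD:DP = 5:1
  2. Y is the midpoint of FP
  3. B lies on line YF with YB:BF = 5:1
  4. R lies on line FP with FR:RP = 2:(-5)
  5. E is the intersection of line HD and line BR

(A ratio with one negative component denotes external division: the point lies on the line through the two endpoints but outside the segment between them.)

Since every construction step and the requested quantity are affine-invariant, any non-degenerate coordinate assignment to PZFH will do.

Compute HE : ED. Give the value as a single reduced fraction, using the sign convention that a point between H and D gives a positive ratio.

HE:ED = 18

Choose coordinates P = (0, 0), Z = (1, 0), F = (0, 1), H = (-3, -2).
1. D lies on line ZP with ZD:DP = 5:1 ⇒ D = (1/6, 0)
2. Y is the midpoint of FP ⇒ Y = (0, 1/2)
3. B lies on line YF with YB:BF = 5:1 ⇒ B = (0, 11/12)
4. R lies on line FP with FR:RP = 2:(-5) ⇒ R = (0, 5/3)
5. E is the intersection of line HD and line BR ⇒ E = (0, -2/19)
E = H + t·(D−H) with t = 18/19, so HE:ED = t:(1−t) = 18/19:1/19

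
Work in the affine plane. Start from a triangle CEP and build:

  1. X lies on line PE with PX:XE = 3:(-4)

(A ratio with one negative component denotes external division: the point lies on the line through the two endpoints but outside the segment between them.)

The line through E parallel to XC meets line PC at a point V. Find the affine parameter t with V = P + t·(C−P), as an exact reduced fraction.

t = -1/3

Assign C = (0, 0), E = (1, 0), P = (0, 1) — the answer is frame-independent, so this choice is without loss of generality.
1. X lies on line PE with PX:XE = 3:(-4) ⇒ X = (-3, 4)
through E parallel to XC: direction (3, -4); meets PC at V = (0, 4/3)
V = P + t·(C−P) with t = -1/3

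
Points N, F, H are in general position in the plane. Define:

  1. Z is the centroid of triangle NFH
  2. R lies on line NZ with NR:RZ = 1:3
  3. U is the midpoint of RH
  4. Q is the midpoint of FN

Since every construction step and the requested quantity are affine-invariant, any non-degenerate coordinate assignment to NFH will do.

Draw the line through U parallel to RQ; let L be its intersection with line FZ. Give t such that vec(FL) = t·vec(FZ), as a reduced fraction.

Set N = (0, 0), F = (1, 0), H = (0, 1); any affine frame gives the same invariant.
1. Z is the centroid of triangle NFH ⇒ Z = (1/3, 1/3)
2. R lies on line NZ with NR:RZ = 1:3 ⇒ R = (1/12, 1/12)
3. U is the midpoint of RH ⇒ U = (1/24, 13/24)
4. Q is the midpoint of FN ⇒ Q = (1/2, 0)
through U parallel to RQ: direction (5/12, -1/12); meets FZ at L = (-1/6, 7/12)
L = F + t·(Z−F) with t = 7/4

t = 7/4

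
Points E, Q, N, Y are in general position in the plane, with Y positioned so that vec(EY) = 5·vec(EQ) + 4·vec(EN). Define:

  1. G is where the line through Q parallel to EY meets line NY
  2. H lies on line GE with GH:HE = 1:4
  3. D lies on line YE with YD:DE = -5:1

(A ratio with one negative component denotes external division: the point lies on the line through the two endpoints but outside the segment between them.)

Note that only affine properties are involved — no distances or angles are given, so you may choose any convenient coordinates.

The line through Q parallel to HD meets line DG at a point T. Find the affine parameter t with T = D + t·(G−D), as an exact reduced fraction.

t = 133/5

Choose coordinates E = (0, 0), Q = (1, 0), N = (0, 1), Y = (5, 4).
1. G is where the line through Q parallel to EY meets line NY ⇒ G = (9, 32/5)
2. H lies on line GE with GH:HE = 1:4 ⇒ H = (36/5, 128/25)
3. D lies on line YE with YD:DE = -5:1 ⇒ D = (-5/4, -1)
through Q parallel to HD: direction (-169/20, -153/25); meets DG at T = (1357/5, 4896/25)
T = D + t·(G−D) with t = 133/5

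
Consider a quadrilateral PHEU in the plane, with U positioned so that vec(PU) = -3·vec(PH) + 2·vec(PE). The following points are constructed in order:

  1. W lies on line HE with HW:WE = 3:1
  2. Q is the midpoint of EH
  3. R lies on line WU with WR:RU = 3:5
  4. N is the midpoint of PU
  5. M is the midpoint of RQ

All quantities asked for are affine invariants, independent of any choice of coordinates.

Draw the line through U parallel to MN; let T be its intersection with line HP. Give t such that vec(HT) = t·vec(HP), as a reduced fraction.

Work in coordinates with P = (0, 0), H = (1, 0), E = (0, 1), U = (-3, 2).
1. W lies on line HE with HW:WE = 3:1 ⇒ W = (1/4, 3/4)
2. Q is the midpoint of EH ⇒ Q = (1/2, 1/2)
3. R lies on line WU with WR:RU = 3:5 ⇒ R = (-31/32, 39/32)
4. N is the midpoint of PU ⇒ N = (-3/2, 1)
5. M is the midpoint of RQ ⇒ M = (-15/64, 55/64)
through U parallel to MN: direction (-81/64, 9/64); meets HP at T = (15, 0)
T = H + t·(P−H) with t = -14

t = -14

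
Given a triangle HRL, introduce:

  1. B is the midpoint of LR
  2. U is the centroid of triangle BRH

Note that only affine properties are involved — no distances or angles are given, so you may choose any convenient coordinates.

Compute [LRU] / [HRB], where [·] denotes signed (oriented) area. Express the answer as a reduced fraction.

Choose coordinates H = (0, 0), R = (1, 0), L = (0, 1).
1. B is the midpoint of LR ⇒ B = (1/2, 1/2)
2. U is the centroid of triangle BRH ⇒ U = (1/2, 1/6)
2·[LRU] = -1/3, 2·[HRB] = 1/2
[LRU]:[HRB] = -1/3:1/2 = -2/3

[LRU]:[HRB] = -2/3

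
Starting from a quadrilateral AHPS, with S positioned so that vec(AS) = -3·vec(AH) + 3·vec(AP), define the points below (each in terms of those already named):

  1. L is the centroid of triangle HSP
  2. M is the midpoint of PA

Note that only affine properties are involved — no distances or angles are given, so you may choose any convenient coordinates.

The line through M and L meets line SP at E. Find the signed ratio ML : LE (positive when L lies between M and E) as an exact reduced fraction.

ML:LE = 7/2

Assign A = (0, 0), H = (1, 0), P = (0, 1), S = (-3, 3) — the answer is frame-independent, so this choice is without loss of generality.
1. L is the centroid of triangle HSP ⇒ L = (-2/3, 4/3)
2. M is the midpoint of PA ⇒ M = (0, 1/2)
line ML meets SP at E = (-6/7, 11/7)
L = M + t·(E−M) with t = 7/9, so ML:LE = 7/9:2/9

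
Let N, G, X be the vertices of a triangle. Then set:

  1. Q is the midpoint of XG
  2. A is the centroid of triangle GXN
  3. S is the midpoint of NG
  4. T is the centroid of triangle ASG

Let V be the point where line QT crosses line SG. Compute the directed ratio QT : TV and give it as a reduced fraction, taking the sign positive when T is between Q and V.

Work in coordinates with N = (0, 0), G = (1, 0), X = (0, 1).
1. Q is the midpoint of XG ⇒ Q = (1/2, 1/2)
2. A is the centroid of triangle GXN ⇒ A = (1/3, 1/3)
3. S is the midpoint of NG ⇒ S = (1/2, 0)
4. T is the centroid of triangle ASG ⇒ T = (11/18, 1/9)
line QT meets SG at V = (9/14, 0)
T = Q + t·(V−Q) with t = 7/9, so QT:TV = 7/9:2/9

QT:TV = 7/2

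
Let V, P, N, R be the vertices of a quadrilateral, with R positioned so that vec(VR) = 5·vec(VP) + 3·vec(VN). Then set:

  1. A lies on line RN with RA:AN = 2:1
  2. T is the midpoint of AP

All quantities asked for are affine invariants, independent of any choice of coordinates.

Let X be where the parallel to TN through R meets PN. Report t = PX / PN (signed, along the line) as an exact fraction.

t = 4

Work in coordinates with V = (0, 0), P = (1, 0), N = (0, 1), R = (5, 3).
1. A lies on line RN with RA:AN = 2:1 ⇒ A = (5/3, 5/3)
2. T is the midpoint of AP ⇒ T = (4/3, 5/6)
through R parallel to TN: direction (-4/3, 1/6); meets PN at X = (-3, 4)
X = P + t·(N−P) with t = 4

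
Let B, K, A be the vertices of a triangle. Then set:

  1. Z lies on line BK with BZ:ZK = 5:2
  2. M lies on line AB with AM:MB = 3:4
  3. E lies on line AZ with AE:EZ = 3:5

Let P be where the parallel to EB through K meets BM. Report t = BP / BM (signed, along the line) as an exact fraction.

Assign B = (0, 0), K = (1, 0), A = (0, 1) — the answer is frame-independent, so this choice is without loss of generality.
1. Z lies on line BK with BZ:ZK = 5:2 ⇒ Z = (5/7, 0)
2. M lies on line AB with AM:MB = 3:4 ⇒ M = (0, 4/7)
3. E lies on line AZ with AE:EZ = 3:5 ⇒ E = (15/56, 5/8)
through K parallel to EB: direction (-15/56, -5/8); meets BM at P = (0, -7/3)
P = B + t·(M−B) with t = -49/12

t = -49/12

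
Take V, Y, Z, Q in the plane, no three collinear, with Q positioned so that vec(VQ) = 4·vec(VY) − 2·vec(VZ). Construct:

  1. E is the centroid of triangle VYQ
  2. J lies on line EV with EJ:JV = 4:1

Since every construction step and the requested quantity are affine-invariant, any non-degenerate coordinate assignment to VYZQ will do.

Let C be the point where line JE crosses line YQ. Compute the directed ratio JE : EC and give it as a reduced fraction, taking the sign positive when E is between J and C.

Set V = (0, 0), Y = (1, 0), Z = (0, 1), Q = (4, -2); any affine frame gives the same invariant.
1. E is the centroid of triangle VYQ ⇒ E = (5/3, -2/3)
2. J lies on line EV with EJ:JV = 4:1 ⇒ J = (1/3, -2/15)
line JE meets YQ at C = (5/2, -1)
E = J + t·(C−J) with t = 8/13, so JE:EC = 8/13:5/13

JE:EC = 8/5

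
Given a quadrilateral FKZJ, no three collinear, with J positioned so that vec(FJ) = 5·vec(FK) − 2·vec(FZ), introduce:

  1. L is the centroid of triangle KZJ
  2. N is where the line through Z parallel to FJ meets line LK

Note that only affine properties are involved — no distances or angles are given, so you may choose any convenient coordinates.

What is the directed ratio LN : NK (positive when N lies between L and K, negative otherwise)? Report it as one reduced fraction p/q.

LN:NK = -8/9

Choose coordinates F = (0, 0), K = (1, 0), Z = (0, 1), J = (5, -2).
1. L is the centroid of triangle KZJ ⇒ L = (2, -1/3)
2. N is where the line through Z parallel to FJ meets line LK ⇒ N = (10, -3)
N = L + t·(K−L) with t = -8, so LN:NK = t:(1−t) = -8:9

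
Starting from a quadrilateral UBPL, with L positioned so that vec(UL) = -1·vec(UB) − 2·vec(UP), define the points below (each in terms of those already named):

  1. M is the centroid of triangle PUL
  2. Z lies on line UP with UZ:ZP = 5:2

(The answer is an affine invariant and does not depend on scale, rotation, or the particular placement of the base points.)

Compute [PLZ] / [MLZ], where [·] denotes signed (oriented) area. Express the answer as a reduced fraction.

Set U = (0, 0), B = (1, 0), P = (0, 1), L = (-1, -2); any affine frame gives the same invariant.
1. M is the centroid of triangle PUL ⇒ M = (-1/3, -1/3)
2. Z lies on line UP with UZ:ZP = 5:2 ⇒ Z = (0, 5/7)
2·[PLZ] = 2/7, 2·[MLZ] = -1/7
[PLZ]:[MLZ] = 2/7:-1/7 = -2

[PLZ]:[MLZ] = -2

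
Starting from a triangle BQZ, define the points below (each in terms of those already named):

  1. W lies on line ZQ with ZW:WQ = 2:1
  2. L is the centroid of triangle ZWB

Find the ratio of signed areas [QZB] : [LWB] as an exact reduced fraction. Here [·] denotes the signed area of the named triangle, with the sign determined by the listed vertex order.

[QZB]:[LWB] = -9/2

Work in coordinates with B = (0, 0), Q = (1, 0), Z = (0, 1).
1. W lies on line ZQ with ZW:WQ = 2:1 ⇒ W = (2/3, 1/3)
2. L is the centroid of triangle ZWB ⇒ L = (2/9, 4/9)
2·[QZB] = 1, 2·[LWB] = -2/9
[QZB]:[LWB] = 1:-2/9 = -9/2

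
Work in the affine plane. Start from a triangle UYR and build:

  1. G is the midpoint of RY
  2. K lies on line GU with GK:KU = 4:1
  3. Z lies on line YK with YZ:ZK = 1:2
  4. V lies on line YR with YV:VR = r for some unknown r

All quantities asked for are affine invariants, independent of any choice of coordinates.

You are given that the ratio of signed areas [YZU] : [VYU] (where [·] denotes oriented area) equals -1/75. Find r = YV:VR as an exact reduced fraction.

Assign U = (0, 0), Y = (1, 0), R = (0, 1) — the answer is frame-independent, so this choice is without loss of generality.
1. G is the midpoint of RY ⇒ G = (1/2, 1/2)
2. K lies on line GU with GK:KU = 4:1 ⇒ K = (1/10, 1/10)
3. Z lies on line YK with YZ:ZK = 1:2 ⇒ Z = (7/10, 1/30)
4. With YV:VR = r, write λ = r/(r+1) so V = Y + λ·(R−Y); V is affine-linear in λ
Every point depending on V is an affine combination of V and λ-independent points, so each such coordinate is linear in λ; the λ² term in each signed area is a multiple of (R−Y)×(R−Y) = 0, so 2·[YZU] and 2·[VYU] are each linear in λ. Evaluating at λ=0 and λ=1:
  2·[YZU] = 1/30,   2·[VYU] = −λ
So [YZU]:[VYU] = (1/30) / (−λ). Setting this equal to -1/75:
  1/30 = -1/75·(−λ)  ⇒  λ = 5/2
Then r = λ/(1−λ) = (5/2)/(-3/2) = -5/3. Check: with r = -5/3, V = (-3/2, 5/2) and [YZU]:[VYU] = -1/75 as required.

r = -5/3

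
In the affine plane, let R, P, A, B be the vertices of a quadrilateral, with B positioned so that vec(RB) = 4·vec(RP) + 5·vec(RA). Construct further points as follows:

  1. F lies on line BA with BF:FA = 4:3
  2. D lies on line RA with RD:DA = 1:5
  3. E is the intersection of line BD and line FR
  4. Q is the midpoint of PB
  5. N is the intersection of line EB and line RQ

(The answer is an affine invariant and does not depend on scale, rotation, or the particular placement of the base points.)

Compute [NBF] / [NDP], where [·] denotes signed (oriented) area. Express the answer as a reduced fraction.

[NBF]:[NDP] = -160/77

Set R = (0, 0), P = (1, 0), A = (0, 1), B = (4, 5); any affine frame gives the same invariant.
1. F lies on line BA with BF:FA = 4:3 ⇒ F = (12/7, 19/7)
2. D lies on line RA with RD:DA = 1:5 ⇒ D = (0, 1/6)
3. E is the intersection of line BD and line FR ⇒ E = (4/9, 19/27)
4. Q is the midpoint of PB ⇒ Q = (5/2, 5/2)
5. N is the intersection of line EB and line RQ ⇒ N = (-4/5, -4/5)
2·[NBF] = 16/7, 2·[NDP] = -11/10
[NBF]:[NDP] = 16/7:-11/10 = -160/77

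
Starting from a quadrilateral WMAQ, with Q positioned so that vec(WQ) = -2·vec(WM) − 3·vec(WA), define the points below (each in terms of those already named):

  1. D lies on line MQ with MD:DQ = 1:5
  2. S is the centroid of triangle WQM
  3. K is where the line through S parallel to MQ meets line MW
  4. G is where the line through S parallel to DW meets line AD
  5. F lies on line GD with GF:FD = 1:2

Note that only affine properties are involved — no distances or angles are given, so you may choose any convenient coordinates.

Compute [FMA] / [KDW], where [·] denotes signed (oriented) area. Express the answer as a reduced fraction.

Set W = (0, 0), M = (1, 0), A = (0, 1), Q = (-2, -3); any affine frame gives the same invariant.
1. D lies on line MQ with MD:DQ = 1:5 ⇒ D = (1/2, -1/2)
2. S is the centroid of triangle WQM ⇒ S = (-1/3, -1)
3. K is where the line through S parallel to MQ meets line MW ⇒ K = (2/3, 0)
4. G is where the line through S parallel to DW meets line AD ⇒ G = (7/6, -5/2)
5. F lies on line GD with GF:FD = 1:2 ⇒ F = (17/18, -11/6)
2·[FMA] = 17/9, 2·[KDW] = -1/3
[FMA]:[KDW] = 17/9:-1/3 = -17/3

[FMA]:[KDW] = -17/3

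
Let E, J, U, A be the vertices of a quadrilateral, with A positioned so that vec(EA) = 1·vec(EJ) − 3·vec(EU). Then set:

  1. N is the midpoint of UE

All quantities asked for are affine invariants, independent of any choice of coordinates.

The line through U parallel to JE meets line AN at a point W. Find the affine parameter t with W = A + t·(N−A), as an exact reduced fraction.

t = 8/7

Set E = (0, 0), J = (1, 0), U = (0, 1), A = (1, -3); any affine frame gives the same invariant.
1. N is the midpoint of UE ⇒ N = (0, 1/2)
through U parallel to JE: direction (-1, 0); meets AN at W = (-1/7, 1)
W = A + t·(N−A) with t = 8/7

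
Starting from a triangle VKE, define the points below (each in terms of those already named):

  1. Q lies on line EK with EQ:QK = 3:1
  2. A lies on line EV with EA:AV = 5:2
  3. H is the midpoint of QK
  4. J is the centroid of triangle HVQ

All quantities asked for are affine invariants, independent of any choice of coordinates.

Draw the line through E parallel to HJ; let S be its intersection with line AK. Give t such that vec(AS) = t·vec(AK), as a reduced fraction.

Choose coordinates V = (0, 0), K = (1, 0), E = (0, 1).
1. Q lies on line EK with EQ:QK = 3:1 ⇒ Q = (3/4, 1/4)
2. A lies on line EV with EA:AV = 5:2 ⇒ A = (0, 2/7)
3. H is the midpoint of QK ⇒ H = (7/8, 1/8)
4. J is the centroid of triangle HVQ ⇒ J = (13/24, 1/8)
through E parallel to HJ: direction (-1/3, 0); meets AK at S = (-5/2, 1)
S = A + t·(K−A) with t = -5/2

t = -5/2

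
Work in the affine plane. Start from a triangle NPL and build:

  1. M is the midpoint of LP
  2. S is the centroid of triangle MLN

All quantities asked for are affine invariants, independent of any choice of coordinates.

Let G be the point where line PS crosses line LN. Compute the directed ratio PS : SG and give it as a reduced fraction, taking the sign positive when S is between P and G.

Choose coordinates N = (0, 0), P = (1, 0), L = (0, 1).
1. M is the midpoint of LP ⇒ M = (1/2, 1/2)
2. S is the centroid of triangle MLN ⇒ S = (1/6, 1/2)
line PS meets LN at G = (0, 3/5)
S = P + t·(G−P) with t = 5/6, so PS:SG = 5/6:1/6

PS:SG = 5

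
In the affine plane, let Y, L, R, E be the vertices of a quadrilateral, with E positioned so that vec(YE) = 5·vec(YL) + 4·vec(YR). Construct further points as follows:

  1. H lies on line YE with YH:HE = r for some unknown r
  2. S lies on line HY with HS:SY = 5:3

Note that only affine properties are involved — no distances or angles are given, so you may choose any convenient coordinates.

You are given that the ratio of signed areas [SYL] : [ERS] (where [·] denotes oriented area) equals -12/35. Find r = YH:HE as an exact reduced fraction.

r = -2/3

Set Y = (0, 0), L = (1, 0), R = (0, 1), E = (5, 4); any affine frame gives the same invariant.
1. With YH:HE = r, write λ = r/(r+1) so H = Y + λ·(E−Y); H is affine-linear in λ
2. S lies on line HY with HS:SY = 5:3 ⇒ S is an affine combination of earlier points and hence also affine-linear in λ
Every point depending on H is an affine combination of H and λ-independent points, so each such coordinate is linear in λ; the λ² term in each signed area is a multiple of (E−Y)×(E−Y) = 0, so 2·[SYL] and 2·[ERS] are each linear in λ. Evaluating at λ=0 and λ=1:
  2·[SYL] = 3/2·λ,   2·[ERS] = -15/8·λ + 5
So [SYL]:[ERS] = (3/2·λ) / (-15/8·λ + 5). Setting this equal to -12/35:
  3/2·λ = -12/35·(-15/8·λ + 5)  ⇒  λ = -2
Then r = λ/(1−λ) = (-2)/(3) = -2/3. Check: with r = -2/3, H = (-10, -8) and [SYL]:[ERS] = -12/35 as required.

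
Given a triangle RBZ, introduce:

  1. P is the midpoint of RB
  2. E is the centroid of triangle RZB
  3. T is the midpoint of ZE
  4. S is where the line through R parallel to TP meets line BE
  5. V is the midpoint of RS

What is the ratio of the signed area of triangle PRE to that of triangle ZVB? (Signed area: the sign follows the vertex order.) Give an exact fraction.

Assign R = (0, 0), B = (1, 0), Z = (0, 1) — the answer is frame-independent, so this choice is without loss of generality.
1. P is the midpoint of RB ⇒ P = (1/2, 0)
2. E is the centroid of triangle RZB ⇒ E = (1/3, 1/3)
3. T is the midpoint of ZE ⇒ T = (1/6, 2/3)
4. S is where the line through R parallel to TP meets line BE ⇒ S = (-1/3, 2/3)
5. V is the midpoint of RS ⇒ V = (-1/6, 1/3)
2·[PRE] = -1/6, 2·[ZVB] = 5/6
[PRE]:[ZVB] = -1/6:5/6 = -1/5

[PRE]:[ZVB] = -1/5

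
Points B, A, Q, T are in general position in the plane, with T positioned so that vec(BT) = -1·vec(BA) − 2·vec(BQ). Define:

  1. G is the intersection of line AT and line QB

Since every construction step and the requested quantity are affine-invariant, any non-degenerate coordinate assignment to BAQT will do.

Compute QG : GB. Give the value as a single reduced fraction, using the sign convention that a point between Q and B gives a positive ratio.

Assign B = (0, 0), A = (1, 0), Q = (0, 1), T = (-1, -2) — the answer is frame-independent, so this choice is without loss of generality.
1. G is the intersection of line AT and line QB ⇒ G = (0, -1)
G = Q + t·(B−Q) with t = 2, so QG:GB = t:(1−t) = 2:-1

QG:GB = -2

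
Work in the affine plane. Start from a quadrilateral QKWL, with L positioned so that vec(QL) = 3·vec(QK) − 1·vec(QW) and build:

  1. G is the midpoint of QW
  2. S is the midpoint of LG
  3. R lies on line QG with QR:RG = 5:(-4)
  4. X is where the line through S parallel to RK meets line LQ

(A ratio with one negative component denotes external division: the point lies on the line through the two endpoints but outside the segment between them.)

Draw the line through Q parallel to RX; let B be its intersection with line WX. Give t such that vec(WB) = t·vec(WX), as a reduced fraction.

Assign Q = (0, 0), K = (1, 0), W = (0, 1), L = (3, -1) — the answer is frame-independent, so this choice is without loss of generality.
1. G is the midpoint of QW ⇒ G = (0, 1/2)
2. S is the midpoint of LG ⇒ S = (3/2, -1/4)
3. R lies on line QG with QR:RG = 5:(-4) ⇒ R = (0, 5/2)
4. X is where the line through S parallel to RK meets line LQ ⇒ X = (21/13, -7/13)
through Q parallel to RX: direction (21/13, -79/26); meets WX at B = (-14/13, 79/39)
B = W + t·(X−W) with t = -2/3

t = -2/3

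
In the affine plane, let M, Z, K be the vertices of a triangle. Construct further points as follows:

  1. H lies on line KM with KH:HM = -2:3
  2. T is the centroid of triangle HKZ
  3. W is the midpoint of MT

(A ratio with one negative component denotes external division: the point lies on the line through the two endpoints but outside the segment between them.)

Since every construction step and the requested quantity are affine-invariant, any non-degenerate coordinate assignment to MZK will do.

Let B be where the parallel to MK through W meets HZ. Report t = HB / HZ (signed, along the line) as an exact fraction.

Assign M = (0, 0), Z = (1, 0), K = (0, 1) — the answer is frame-independent, so this choice is without loss of generality.
1. H lies on line KM with KH:HM = -2:3 ⇒ H = (0, 3)
2. T is the centroid of triangle HKZ ⇒ T = (1/3, 4/3)
3. W is the midpoint of MT ⇒ W = (1/6, 2/3)
through W parallel to MK: direction (0, 1); meets HZ at B = (1/6, 5/2)
B = H + t·(Z−H) with t = 1/6

t = 1/6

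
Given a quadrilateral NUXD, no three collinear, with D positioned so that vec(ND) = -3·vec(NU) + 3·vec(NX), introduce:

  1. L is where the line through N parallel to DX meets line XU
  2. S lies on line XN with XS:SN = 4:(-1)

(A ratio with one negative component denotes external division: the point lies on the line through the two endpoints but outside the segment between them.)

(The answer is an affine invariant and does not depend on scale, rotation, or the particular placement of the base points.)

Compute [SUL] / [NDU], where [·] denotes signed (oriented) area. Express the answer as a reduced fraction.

Set N = (0, 0), U = (1, 0), X = (0, 1), D = (-3, 3); any affine frame gives the same invariant.
1. L is where the line through N parallel to DX meets line XU ⇒ L = (3, -2)
2. S lies on line XN with XS:SN = 4:(-1) ⇒ S = (0, -1/3)
2·[SUL] = -8/3, 2·[NDU] = -3
[SUL]:[NDU] = -8/3:-3 = 8/9

[SUL]:[NDU] = 8/9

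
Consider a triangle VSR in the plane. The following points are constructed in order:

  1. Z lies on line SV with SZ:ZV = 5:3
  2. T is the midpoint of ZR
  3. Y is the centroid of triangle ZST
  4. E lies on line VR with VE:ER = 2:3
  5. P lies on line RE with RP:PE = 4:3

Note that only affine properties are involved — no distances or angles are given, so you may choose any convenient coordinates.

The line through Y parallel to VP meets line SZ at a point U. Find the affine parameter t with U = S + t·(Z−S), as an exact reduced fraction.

t = 23/30

Set V = (0, 0), S = (1, 0), R = (0, 1); any affine frame gives the same invariant.
1. Z lies on line SV with SZ:ZV = 5:3 ⇒ Z = (3/8, 0)
2. T is the midpoint of ZR ⇒ T = (3/16, 1/2)
3. Y is the centroid of triangle ZST ⇒ Y = (25/48, 1/6)
4. E lies on line VR with VE:ER = 2:3 ⇒ E = (0, 2/5)
5. P lies on line RE with RP:PE = 4:3 ⇒ P = (0, 23/35)
through Y parallel to VP: direction (0, 23/35); meets SZ at U = (25/48, 0)
U = S + t·(Z−S) with t = 23/30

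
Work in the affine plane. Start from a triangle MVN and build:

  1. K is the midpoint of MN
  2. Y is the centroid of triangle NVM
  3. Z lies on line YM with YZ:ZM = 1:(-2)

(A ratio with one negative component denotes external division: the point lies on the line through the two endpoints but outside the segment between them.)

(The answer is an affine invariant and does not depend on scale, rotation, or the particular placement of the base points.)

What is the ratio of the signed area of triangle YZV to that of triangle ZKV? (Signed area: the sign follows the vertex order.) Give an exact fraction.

[YZV]:[ZKV] = -2/3

Work in coordinates with M = (0, 0), V = (1, 0), N = (0, 1).
1. K is the midpoint of MN ⇒ K = (0, 1/2)
2. Y is the centroid of triangle NVM ⇒ Y = (1/3, 1/3)
3. Z lies on line YM with YZ:ZM = 1:(-2) ⇒ Z = (2/3, 2/3)
2·[YZV] = -1/3, 2·[ZKV] = 1/2
[YZV]:[ZKV] = -1/3:1/2 = -2/3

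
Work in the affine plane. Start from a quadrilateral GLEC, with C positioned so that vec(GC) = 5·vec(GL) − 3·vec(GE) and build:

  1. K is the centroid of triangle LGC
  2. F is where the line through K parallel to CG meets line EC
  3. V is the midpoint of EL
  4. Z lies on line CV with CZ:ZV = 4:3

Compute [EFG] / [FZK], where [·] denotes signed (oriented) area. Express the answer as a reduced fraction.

[EFG]:[FZK] = -70/9

Work in coordinates with G = (0, 0), L = (1, 0), E = (0, 1), C = (5, -3).
1. K is the centroid of triangle LGC ⇒ K = (2, -1)
2. F is where the line through K parallel to CG meets line EC ⇒ F = (4, -11/5)
3. V is the midpoint of EL ⇒ V = (1/2, 1/2)
4. Z lies on line CV with CZ:ZV = 4:3 ⇒ Z = (17/7, -1)
2·[EFG] = -4, 2·[FZK] = 18/35
[EFG]:[FZK] = -4:18/35 = -70/9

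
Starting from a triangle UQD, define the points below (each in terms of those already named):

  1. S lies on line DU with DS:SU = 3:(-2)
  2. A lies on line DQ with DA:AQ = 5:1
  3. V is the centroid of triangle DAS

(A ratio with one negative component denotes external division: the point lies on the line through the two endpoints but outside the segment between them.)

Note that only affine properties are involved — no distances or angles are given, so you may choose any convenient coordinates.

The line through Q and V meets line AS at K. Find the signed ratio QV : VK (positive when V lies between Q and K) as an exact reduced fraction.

Work in coordinates with U = (0, 0), Q = (1, 0), D = (0, 1).
1. S lies on line DU with DS:SU = 3:(-2) ⇒ S = (0, -2)
2. A lies on line DQ with DA:AQ = 5:1 ⇒ A = (5/6, 1/6)
3. V is the centroid of triangle DAS ⇒ V = (5/18, -5/18)
line QV meets AS at K = (35/48, -5/48)
V = Q + t·(K−Q) with t = 8/3, so QV:VK = 8/3:-5/3

QV:VK = -8/5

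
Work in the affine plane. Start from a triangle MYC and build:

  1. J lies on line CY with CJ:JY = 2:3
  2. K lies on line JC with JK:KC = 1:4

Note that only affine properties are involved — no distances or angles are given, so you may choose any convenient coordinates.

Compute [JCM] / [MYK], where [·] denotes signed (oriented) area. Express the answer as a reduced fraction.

[JCM]:[MYK] = 10/17

Set M = (0, 0), Y = (1, 0), C = (0, 1); any affine frame gives the same invariant.
1. J lies on line CY with CJ:JY = 2:3 ⇒ J = (2/5, 3/5)
2. K lies on line JC with JK:KC = 1:4 ⇒ K = (8/25, 17/25)
2·[JCM] = 2/5, 2·[MYK] = 17/25
[JCM]:[MYK] = 2/5:17/25 = 10/17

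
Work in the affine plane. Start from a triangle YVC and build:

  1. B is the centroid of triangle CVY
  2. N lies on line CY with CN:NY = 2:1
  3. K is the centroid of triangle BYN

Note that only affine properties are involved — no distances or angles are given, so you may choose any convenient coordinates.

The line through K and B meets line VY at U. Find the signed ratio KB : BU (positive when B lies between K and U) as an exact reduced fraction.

Set Y = (0, 0), V = (1, 0), C = (0, 1); any affine frame gives the same invariant.
1. B is the centroid of triangle CVY ⇒ B = (1/3, 1/3)
2. N lies on line CY with CN:NY = 2:1 ⇒ N = (0, 1/3)
3. K is the centroid of triangle BYN ⇒ K = (1/9, 2/9)
line KB meets VY at U = (-1/3, 0)
B = K + t·(U−K) with t = -1/2, so KB:BU = -1/2:3/2

KB:BU = -1/3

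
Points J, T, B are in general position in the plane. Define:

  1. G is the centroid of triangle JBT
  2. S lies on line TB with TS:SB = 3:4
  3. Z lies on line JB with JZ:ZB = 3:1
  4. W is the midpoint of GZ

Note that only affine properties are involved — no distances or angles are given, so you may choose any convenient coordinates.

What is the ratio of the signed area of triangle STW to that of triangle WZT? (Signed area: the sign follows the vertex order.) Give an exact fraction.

[STW]:[WZT] = 3/2

Assign J = (0, 0), T = (1, 0), B = (0, 1) — the answer is frame-independent, so this choice is without loss of generality.
1. G is the centroid of triangle JBT ⇒ G = (1/3, 1/3)
2. S lies on line TB with TS:SB = 3:4 ⇒ S = (4/7, 3/7)
3. Z lies on line JB with JZ:ZB = 3:1 ⇒ Z = (0, 3/4)
4. W is the midpoint of GZ ⇒ W = (1/6, 13/24)
2·[STW] = -1/8, 2·[WZT] = -1/12
[STW]:[WZT] = -1/8:-1/12 = 3/2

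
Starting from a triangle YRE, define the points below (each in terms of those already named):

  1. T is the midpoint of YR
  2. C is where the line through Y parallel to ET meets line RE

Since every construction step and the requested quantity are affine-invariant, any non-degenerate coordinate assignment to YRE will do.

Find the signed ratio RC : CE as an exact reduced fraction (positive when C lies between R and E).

RC:CE = -2

Choose coordinates Y = (0, 0), R = (1, 0), E = (0, 1).
1. T is the midpoint of YR ⇒ T = (1/2, 0)
2. C is where the line through Y parallel to ET meets line RE ⇒ C = (-1, 2)
C = R + t·(E−R) with t = 2, so RC:CE = t:(1−t) = 2:-1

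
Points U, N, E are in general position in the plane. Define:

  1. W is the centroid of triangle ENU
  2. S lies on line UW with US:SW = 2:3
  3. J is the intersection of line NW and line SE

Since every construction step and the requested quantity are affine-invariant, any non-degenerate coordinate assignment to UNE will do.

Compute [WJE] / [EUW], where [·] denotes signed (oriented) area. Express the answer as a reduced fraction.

[WJE]:[EUW] = -3/8

Choose coordinates U = (0, 0), N = (1, 0), E = (0, 1).
1. W is the centroid of triangle ENU ⇒ W = (1/3, 1/3)
2. S lies on line UW with US:SW = 2:3 ⇒ S = (2/15, 2/15)
3. J is the intersection of line NW and line SE ⇒ J = (1/12, 11/24)
2·[WJE] = -1/8, 2·[EUW] = 1/3
[WJE]:[EUW] = -1/8:1/3 = -3/8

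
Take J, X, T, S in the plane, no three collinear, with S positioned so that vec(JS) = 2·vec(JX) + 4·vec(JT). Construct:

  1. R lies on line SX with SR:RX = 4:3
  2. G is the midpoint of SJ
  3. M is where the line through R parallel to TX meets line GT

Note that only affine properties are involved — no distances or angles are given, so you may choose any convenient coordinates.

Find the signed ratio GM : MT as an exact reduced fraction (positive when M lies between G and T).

Set J = (0, 0), X = (1, 0), T = (0, 1), S = (2, 4); any affine frame gives the same invariant.
1. R lies on line SX with SR:RX = 4:3 ⇒ R = (10/7, 12/7)
2. G is the midpoint of SJ ⇒ G = (1, 2)
3. M is where the line through R parallel to TX meets line GT ⇒ M = (15/14, 29/14)
M = G + t·(T−G) with t = -1/14, so GM:MT = t:(1−t) = -1/14:15/14

GM:MT = -1/15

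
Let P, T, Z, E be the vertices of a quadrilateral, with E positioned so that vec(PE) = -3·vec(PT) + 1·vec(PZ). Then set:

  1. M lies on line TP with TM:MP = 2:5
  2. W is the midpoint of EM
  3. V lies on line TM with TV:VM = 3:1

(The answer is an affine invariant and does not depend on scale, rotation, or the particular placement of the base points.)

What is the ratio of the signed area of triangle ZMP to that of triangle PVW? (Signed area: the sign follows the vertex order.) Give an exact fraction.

[ZMP]:[PVW] = -20/11

Set P = (0, 0), T = (1, 0), Z = (0, 1), E = (-3, 1); any affine frame gives the same invariant.
1. M lies on line TP with TM:MP = 2:5 ⇒ M = (5/7, 0)
2. W is the midpoint of EM ⇒ W = (-8/7, 1/2)
3. V lies on line TM with TV:VM = 3:1 ⇒ V = (11/14, 0)
2·[ZMP] = -5/7, 2·[PVW] = 11/28
[ZMP]:[PVW] = -5/7:11/28 = -20/11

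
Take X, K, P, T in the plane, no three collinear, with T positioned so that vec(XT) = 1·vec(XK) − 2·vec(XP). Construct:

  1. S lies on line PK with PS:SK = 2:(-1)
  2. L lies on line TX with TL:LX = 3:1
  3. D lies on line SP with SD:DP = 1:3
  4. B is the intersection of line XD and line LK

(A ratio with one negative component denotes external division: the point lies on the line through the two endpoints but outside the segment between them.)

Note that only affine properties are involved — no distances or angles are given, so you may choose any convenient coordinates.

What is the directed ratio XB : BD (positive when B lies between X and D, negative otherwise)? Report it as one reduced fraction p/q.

XB:BD = 4/5

Assign X = (0, 0), K = (1, 0), P = (0, 1), T = (1, -2) — the answer is frame-independent, so this choice is without loss of generality.
1. S lies on line PK with PS:SK = 2:(-1) ⇒ S = (2, -1)
2. L lies on line TX with TL:LX = 3:1 ⇒ L = (1/4, -1/2)
3. D lies on line SP with SD:DP = 1:3 ⇒ D = (3/2, -1/2)
4. B is the intersection of line XD and line LK ⇒ B = (2/3, -2/9)
B = X + t·(D−X) with t = 4/9, so XB:BD = t:(1−t) = 4/9:5/9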